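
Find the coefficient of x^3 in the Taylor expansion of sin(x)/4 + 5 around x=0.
Expand to order 3: sin(x)/4 + 5 = -x^3/24 + x/4 + 5 + O(x^4).
The coefficient of x^3 is -1/24.

Final answer: -1/24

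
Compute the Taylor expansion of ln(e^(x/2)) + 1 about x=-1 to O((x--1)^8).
1/2 + (x + 1)/2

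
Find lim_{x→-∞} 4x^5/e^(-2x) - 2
The quotient is an ∞/∞ indeterminate form as x → -∞.
Compare growth rates of the dominant terms (exponentials ≫ polynomials ≫ logarithms), or apply L'Hôpital's rule; the quotient → 0.
Adding the constant: 0 - 2 = -2. Limit = -2.

Final answer: -2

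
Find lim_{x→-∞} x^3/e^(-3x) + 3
The quotient is an ∞/∞ indeterminate form as x → -∞.
Compare growth rates of the dominant terms (exponentials ≫ polynomials ≫ logarithms), or apply L'Hôpital's rule; the quotient → 0.
Adding the constant: 0 + 3 = 3. Limit = 3.

Final answer: 3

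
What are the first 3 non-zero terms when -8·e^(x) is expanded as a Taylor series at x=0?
-4·x^2 - 8·x - 8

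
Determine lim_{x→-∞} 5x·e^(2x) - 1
The product is a 0·∞ indeterminate form at x → -∞.
Rewrite the product as 5x / e^(-2x) (an ∞/∞ form) and apply L'Hôpital, or use the standard hierarchy e^(2|x|) ≫ |x| as x → -∞.
The indeterminate product → 0, so the limit = -1.

Final answer: -1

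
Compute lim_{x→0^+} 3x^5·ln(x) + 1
The product is a 0·∞ indeterminate form at x → 0⁺.
Rewrite the product as 3·ln(x) / x^(-5) and apply L'Hôpital, or use the standard hierarchy x^(-5) ≫ |ln x| as x → 0⁺.
The indeterminate product → 0, so the limit = 1.

Final answer: 1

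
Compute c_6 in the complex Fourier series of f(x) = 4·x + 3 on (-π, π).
Compute the real Fourier coefficients first: a_6 = 0, b_6 = -4/3.
Then c_6 = (a_6 − i·b_6)/2 = 2·i/3.

Final answer: 2·i/3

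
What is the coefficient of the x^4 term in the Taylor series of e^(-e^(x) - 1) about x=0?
Expand to order 4: e^(-e^(x) - 1) = x^4·e^(-2)/24 + x^3·e^(-2)/6 - x·e^(-2) + e^(-2) + O(x^5).
The coefficient of x^4 is e^(-2)/24.

Final answer: e^(-2)/24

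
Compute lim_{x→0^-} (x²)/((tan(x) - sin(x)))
Both numerator and denominator → 0 as x → 0^-; this is a 0/0 indeterminate form.
Expand each to leading order near x = 0: numerator ~ x^2, denominator ~ x^3/2.
The limit of the ratio is -∞.

Final answer: -∞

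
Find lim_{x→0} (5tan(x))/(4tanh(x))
Both numerator and denominator → 0 as x → 0; this is a 0/0 indeterminate form.
Expand each to leading order near x = 0: numerator ~ 5·x, denominator ~ 4·x.
The limit of the ratio is 5/4.

Final answer: 5/4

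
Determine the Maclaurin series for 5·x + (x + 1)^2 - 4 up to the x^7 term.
x^2 + 7·x - 3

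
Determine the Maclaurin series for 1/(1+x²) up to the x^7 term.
-x^6 + x^4 - x^2 + 1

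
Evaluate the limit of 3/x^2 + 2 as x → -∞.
Evaluate the dominant behaviour as x → -∞; each term tends to a finite value or vanishes.
Limit = 2.

Final answer: 2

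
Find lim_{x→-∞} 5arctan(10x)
Evaluate the dominant behaviour as x → -∞; each term tends to a finite value or vanishes.
Limit = -5·π/2.

Final answer: -5·π/2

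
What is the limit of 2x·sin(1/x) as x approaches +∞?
As x → +∞: let u = 1/x → 0⁺; then 2·x·sin(1/x) = 2·1·sin(u)/u → 2·1·1 = 2.
Limit = 2.

Final answer: 2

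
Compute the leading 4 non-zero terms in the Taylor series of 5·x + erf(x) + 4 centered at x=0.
x^5/(5·√(π)) - 2·x^3/(3·√(π)) + x·(2/√(π) + 5) + 4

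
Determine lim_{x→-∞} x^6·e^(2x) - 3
The product is a 0·∞ indeterminate form at x → -∞.
Rewrite the product as x^6 / e^(-2x) (an ∞/∞ form) and apply L'Hôpital, or use the standard hierarchy e^(2|x|) ≫ |x^6| as x → -∞.
The indeterminate product → 0, so the limit = -3.

Final answer: -3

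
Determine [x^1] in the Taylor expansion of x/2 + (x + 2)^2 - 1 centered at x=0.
Expand to order 1: x/2 + (x + 2)^2 - 1 = 9·x/2 + 3 + O(x^2).
The coefficient of x^1 is 9/2.

Final answer: 9/2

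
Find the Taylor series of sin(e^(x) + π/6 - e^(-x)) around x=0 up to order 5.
-23·√(3)·x^5/120 - √(3)·x^3/2 - x^2 + √(3)·x + 1/2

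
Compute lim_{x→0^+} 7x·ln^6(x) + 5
The product is a 0·∞ indeterminate form at x → 0⁺.
Rewrite the product as 7·ln^6(x) / x^(-1) and apply L'Hôpital, or use the standard hierarchy x^(-1) ≫ |ln x|^6 as x → 0⁺.
The indeterminate product → 0, so the limit = 5.

Final answer: 5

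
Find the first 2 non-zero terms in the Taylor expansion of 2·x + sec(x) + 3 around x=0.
2·x + 4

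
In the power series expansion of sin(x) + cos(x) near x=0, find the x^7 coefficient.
Expand to order 7: sin(x) + cos(x) = -x^7/5040 - x^6/720 + x^5/120 + x^4/24 - x^3/6 - x^2/2 + x + 1 + O(x^8).
The coefficient of x^7 is -1/5040.

Final answer: -1/5040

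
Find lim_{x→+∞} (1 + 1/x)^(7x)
As x → +∞: write (1 + 1/x)^(7x) = ((1 + 1/x)^x)^7 → (e^1)^7 = e^7.
Limit = e^(7).

Final answer: e^(7)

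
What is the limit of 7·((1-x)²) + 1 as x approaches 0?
Direct substitution at x = 0 gives 8.

Final answer: 8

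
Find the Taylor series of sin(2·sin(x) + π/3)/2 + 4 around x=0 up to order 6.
-7·√(3)·x^6/45 + 19·x^5/80 + √(3)·x^4/3 - 5·x^3/12 - √(3)·x^2/2 + x/2 + √(3)/4 + 4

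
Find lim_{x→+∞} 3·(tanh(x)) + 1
Evaluate the dominant behaviour as x → +∞; each term tends to a finite value or vanishes.
Limit = 4.

Final answer: 4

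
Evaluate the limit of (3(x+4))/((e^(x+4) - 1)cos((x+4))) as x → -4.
Both numerator and denominator → 0 as x → -4; this is a 0/0 indeterminate form.
Expand each to leading order near x = -4: numerator ~ 3·(x + 4), denominator ~ (x + 4).
The limit of the ratio is 3.

Final answer: 3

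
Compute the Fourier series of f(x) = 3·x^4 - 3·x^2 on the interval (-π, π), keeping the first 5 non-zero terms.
(156 - 24·π^2)·cos(x) + (-12 + 6·π^2)·cos(2·x) + (28/9 - 8·π^2/3)·cos(3·x) + (-21/16 + 3·π^2/2)·cos(4·x) - π^2 + 3·π^4/5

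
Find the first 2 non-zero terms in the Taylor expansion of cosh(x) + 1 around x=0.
x^2/2 + 2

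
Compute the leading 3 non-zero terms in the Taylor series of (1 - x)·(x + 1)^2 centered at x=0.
-x^2 + x + 1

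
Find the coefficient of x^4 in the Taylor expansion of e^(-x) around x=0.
Expand to order 4: e^(-x) = x^4/24 - x^3/6 + x^2/2 - x + 1 + O(x^5).
The coefficient of x^4 is 1/24.

Final answer: 1/24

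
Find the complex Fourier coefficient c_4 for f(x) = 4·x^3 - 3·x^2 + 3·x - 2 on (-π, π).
Compute the real Fourier coefficients first: a_4 = -3/4, b_4 = -2·π^2 - 3/4.
Then c_4 = (a_4 − i·b_4)/2 = -3/8 + 3·i/8 + i·π^2.

Final answer: -3/8 + 3·i/8 + i·π^2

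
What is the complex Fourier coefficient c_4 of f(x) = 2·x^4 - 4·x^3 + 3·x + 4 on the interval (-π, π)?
Compute the real Fourier coefficients first: a_4 = -3/8 + π^2, b_4 = -9/4 + 2·π^2.
Then c_4 = (a_4 − i·b_4)/2 = -3/16 + π^2/2 - i·π^2 + 9·i/8.

Final answer: -3/16 + π^2/2 - i·π^2 + 9·i/8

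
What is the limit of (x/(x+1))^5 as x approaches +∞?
As x → +∞: x/(x+1) = 1/(1 + 1/x) → 1, and the 5th power of a limit-1 base also → 1.
Limit = 1.

Final answer: 1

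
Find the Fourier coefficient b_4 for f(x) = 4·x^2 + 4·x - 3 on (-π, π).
b_4 = (1/π) ∫_{-π}^{π} f(x)·sin(4x) dx.
Evaluate the integral (use parity and integration by parts as needed): b_4 = -2.

Final answer: -2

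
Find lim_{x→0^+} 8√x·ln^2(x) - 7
The product is a 0·∞ indeterminate form at x → 0⁺.
Rewrite the product as 8·ln^2(x) / x^(-1/2) and apply L'Hôpital, or use the standard hierarchy x^(-1/2) ≫ |ln x|^2 as x → 0⁺.
The indeterminate product → 0, so the limit = -7.

Final answer: -7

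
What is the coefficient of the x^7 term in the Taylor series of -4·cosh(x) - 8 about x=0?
Expand to order 7: -4·cosh(x) - 8 = -x^6/180 - x^4/6 - 2·x^2 - 12 + O(x^8).
The coefficient of x^7 is 0.

Final answer: 0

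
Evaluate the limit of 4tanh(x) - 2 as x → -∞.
Evaluate the dominant behaviour as x → -∞; each term tends to a finite value or vanishes.
Limit = -6.

Final answer: -6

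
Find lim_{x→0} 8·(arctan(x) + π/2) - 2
Direct substitution at x = 0 gives -2 + 4·π.

Final answer: -2 + 4·π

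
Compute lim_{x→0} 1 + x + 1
Direct substitution at x = 0 gives 2.

Final answer: 2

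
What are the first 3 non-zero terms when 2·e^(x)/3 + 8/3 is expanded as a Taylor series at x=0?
x^2/3 + 2·x/3 + 10/3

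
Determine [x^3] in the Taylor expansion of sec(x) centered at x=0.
Expand to order 3: sec(x) = x^2/2 + 1 + O(x^4).
The coefficient of x^3 is 0.

Final answer: 0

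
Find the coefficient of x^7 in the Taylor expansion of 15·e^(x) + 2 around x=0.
Expand to order 7: 15·e^(x) + 2 = x^7/336 + x^6/48 + x^5/8 + 5·x^4/8 + 5·x^3/2 + 15·x^2/2 + 15·x + 17 + O(x^8).
The coefficient of x^7 is 1/336.

Final answer: 1/336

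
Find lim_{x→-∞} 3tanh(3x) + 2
Evaluate the dominant behaviour as x → -∞; each term tends to a finite value or vanishes.
Limit = -1.

Final answer: -1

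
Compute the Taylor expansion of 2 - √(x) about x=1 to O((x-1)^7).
1 - (x - 1)/2 + (x - 1)^2/8 - (x - 1)^3/16 + 5·(x - 1)^4/128 - 7·(x - 1)^5/256 + 21·(x - 1)^6/1024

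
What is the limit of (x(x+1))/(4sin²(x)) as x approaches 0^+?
Both numerator and denominator → 0 as x → 0^+; this is a 0/0 indeterminate form.
Expand each to leading order near x = 0: numerator ~ x, denominator ~ 4·x^2.
The limit of the ratio is ∞.

Final answer: ∞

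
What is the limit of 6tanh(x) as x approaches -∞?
Evaluate the dominant behaviour as x → -∞; each term tends to a finite value or vanishes.
Limit = -6.

Final answer: -6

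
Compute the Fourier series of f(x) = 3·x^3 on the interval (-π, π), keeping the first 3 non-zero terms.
(-36 + 6·π^2)·sin(x) + (9/2 - 3·π^2)·sin(2·x) + (-4/3 + 2·π^2)·sin(3·x)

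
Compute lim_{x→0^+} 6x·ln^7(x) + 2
The product is a 0·∞ indeterminate form at x → 0⁺.
Rewrite the product as 6·ln^7(x) / x^(-1) and apply L'Hôpital, or use the standard hierarchy x^(-1) ≫ |ln x|^7 as x → 0⁺.
The indeterminate product → 0, so the limit = 2.

Final answer: 2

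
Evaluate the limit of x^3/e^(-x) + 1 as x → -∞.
The quotient is an ∞/∞ indeterminate form as x → -∞.
Compare growth rates of the dominant terms (exponentials ≫ polynomials ≫ logarithms), or apply L'Hôpital's rule; the quotient → 0.
Adding the constant: 0 + 1 = 1. Limit = 1.

Final answer: 1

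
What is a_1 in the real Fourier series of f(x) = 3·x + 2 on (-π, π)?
a_1 = (1/π) ∫_{-π}^{π} f(x)·cos(1x) dx.
Evaluate the integral (use parity and integration by parts as needed): a_1 = 0.

Final answer: 0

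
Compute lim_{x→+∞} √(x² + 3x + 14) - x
This is an ∞ − ∞ indeterminate form.
Multiply and divide by the conjugate √(x²+3x + 14) + x; the x² terms cancel, leaving (3x + 14)/(√(x²+3x + 14)+x) → 3/2.
Limit = 3/2.

Final answer: 3/2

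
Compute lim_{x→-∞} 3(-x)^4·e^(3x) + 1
The product is a 0·∞ indeterminate form at x → -∞.
Rewrite the product as 3(-x)^4 / e^(-3x) (an ∞/∞ form) and apply L'Hôpital, or use the standard hierarchy e^(3|x|) ≫ |(-x)^4| as x → -∞.
The indeterminate product → 0, so the limit = 1.

Final answer: 1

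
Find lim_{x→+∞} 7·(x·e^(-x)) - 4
Evaluate the dominant behaviour as x → +∞; each term tends to a finite value or vanishes.
Limit = -4.

Final answer: -4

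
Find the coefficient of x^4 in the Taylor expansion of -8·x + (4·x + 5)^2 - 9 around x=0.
Expand to order 4: -8·x + (4·x + 5)^2 - 9 = 16·x^2 + 32·x + 16 + O(x^5).
The coefficient of x^4 is 0.

Final answer: 0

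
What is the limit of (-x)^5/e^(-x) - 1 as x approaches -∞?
The quotient is an ∞/∞ indeterminate form as x → -∞.
Compare growth rates of the dominant terms (exponentials ≫ polynomials ≫ logarithms), or apply L'Hôpital's rule; the quotient → 0.
Adding the constant: 0 - 1 = -1. Limit = -1.

Final answer: -1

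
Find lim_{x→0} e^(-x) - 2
Direct substitution at x = 0 gives -1.

Final answer: -1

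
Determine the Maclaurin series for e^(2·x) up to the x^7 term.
8·x^7/315 + 4·x^6/45 + 4·x^5/15 + 2·x^4/3 + 4·x^3/3 + 2·x^2 + 2·x + 1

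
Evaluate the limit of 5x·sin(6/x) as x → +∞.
As x → +∞: let u = 6/x → 0⁺; then 5·x·sin(6/x) = 5·6·sin(u)/u → 5·6·1 = 30.
Limit = 30.

Final answer: 30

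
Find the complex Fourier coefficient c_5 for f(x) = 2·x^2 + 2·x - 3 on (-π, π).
Compute the real Fourier coefficients first: a_5 = -8/25, b_5 = 4/5.
Then c_5 = (a_5 − i·b_5)/2 = -4/25 - 2·i/5.

Final answer: -4/25 - 2·i/5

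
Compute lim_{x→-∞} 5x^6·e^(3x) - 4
The product is a 0·∞ indeterminate form at x → -∞.
Rewrite the product as 5x^6 / e^(-3x) (an ∞/∞ form) and apply L'Hôpital, or use the standard hierarchy e^(3|x|) ≫ |x^6| as x → -∞.
The indeterminate product → 0, so the limit = -4.

Final answer: -4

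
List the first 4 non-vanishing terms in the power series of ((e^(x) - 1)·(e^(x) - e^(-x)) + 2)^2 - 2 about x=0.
20·x^4/3 + 4·x^3 + 8·x^2 + 2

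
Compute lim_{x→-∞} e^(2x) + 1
Evaluate the dominant behaviour as x → -∞; each term tends to a finite value or vanishes.
Limit = 1.

Final answer: 1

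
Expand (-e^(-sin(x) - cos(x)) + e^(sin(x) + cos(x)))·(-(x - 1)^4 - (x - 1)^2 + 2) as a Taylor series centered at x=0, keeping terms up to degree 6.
x^6·(7·e/120 + 547·e^(-1)/120) + x^5·(-39·e^(-1)/4 + 5·e/4) + 15·x^4·e^(-1) + x^3·(-3·e - 17·e^(-1)) + x^2·(-e + 13·e^(-1)) + x·(-6·e^(-1) + 6·e)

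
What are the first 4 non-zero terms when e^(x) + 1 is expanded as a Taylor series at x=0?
x^3/6 + x^2/2 + x + 2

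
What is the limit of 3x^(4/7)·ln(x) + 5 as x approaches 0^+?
The product is a 0·∞ indeterminate form at x → 0⁺.
Rewrite the product as 3·ln(x) / x^(-4/7) and apply L'Hôpital, or use the standard hierarchy x^(-4/7) ≫ |ln x| as x → 0⁺.
The indeterminate product → 0, so the limit = 5.

Final answer: 5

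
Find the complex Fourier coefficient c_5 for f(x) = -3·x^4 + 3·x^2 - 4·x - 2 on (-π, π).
Compute the real Fourier coefficients first: a_5 = -444/625 + 24·π^2/25, b_5 = -8/5.
Then c_5 = (a_5 − i·b_5)/2 = -222/625 + 12·π^2/25 + 4·i/5.

Final answer: -222/625 + 12·π^2/25 + 4·i/5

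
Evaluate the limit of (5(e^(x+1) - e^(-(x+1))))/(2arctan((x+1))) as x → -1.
Both numerator and denominator → 0 as x → -1; this is a 0/0 indeterminate form.
Expand each to leading order near x = -1: numerator ~ 10·(x + 1), denominator ~ 2·(x + 1).
The limit of the ratio is 5.

Final answer: 5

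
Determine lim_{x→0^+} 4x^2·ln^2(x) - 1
The product is a 0·∞ indeterminate form at x → 0⁺.
Rewrite the product as 4·ln^2(x) / x^(-2) and apply L'Hôpital, or use the standard hierarchy x^(-2) ≫ |ln x|^2 as x → 0⁺.
The indeterminate product → 0, so the limit = -1.

Final answer: -1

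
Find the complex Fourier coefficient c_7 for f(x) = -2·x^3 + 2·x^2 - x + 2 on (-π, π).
Compute the real Fourier coefficients first: a_7 = -8/49, b_7 = -4·π^2/7 - 74/343.
Then c_7 = (a_7 − i·b_7)/2 = -4/49 + 37·i/343 + 2·i·π^2/7.

Final answer: -4/49 + 37·i/343 + 2·i·π^2/7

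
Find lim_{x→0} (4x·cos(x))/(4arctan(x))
Both numerator and denominator → 0 as x → 0; this is a 0/0 indeterminate form.
Expand each to leading order near x = 0: numerator ~ 4·x, denominator ~ 4·x.
The limit of the ratio is 1.

Final answer: 1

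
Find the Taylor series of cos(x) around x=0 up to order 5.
x^4/24 - x^2/2 + 1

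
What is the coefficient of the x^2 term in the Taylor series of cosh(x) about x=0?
Expand to order 2: cosh(x) = x^2/2 + 1 + O(x^3).
The coefficient of x^2 is 1/2.

Final answer: 1/2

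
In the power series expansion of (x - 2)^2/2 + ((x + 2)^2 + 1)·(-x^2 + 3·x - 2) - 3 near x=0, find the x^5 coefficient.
Expand to order 5: (x - 2)^2/2 + ((x + 2)^2 + 1)·(-x^2 + 3·x - 2) - 3 = -x^4 - x^3 + 11·x^2/2 + 5·x - 11 + O(x^6).
The coefficient of x^5 is 0.

Final answer: 0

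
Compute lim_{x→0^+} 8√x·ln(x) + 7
The product is a 0·∞ indeterminate form at x → 0⁺.
Rewrite the product as 8·ln(x) / x^(-1/2) and apply L'Hôpital, or use the standard hierarchy x^(-1/2) ≫ |ln x| as x → 0⁺.
The indeterminate product → 0, so the limit = 7.

Final answer: 7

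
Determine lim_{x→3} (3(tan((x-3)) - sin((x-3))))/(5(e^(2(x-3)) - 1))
Both numerator and denominator → 0 as x → 3; this is a 0/0 indeterminate form.
Expand each to leading order near x = 3: numerator ~ 3·(x - 3)^3/2, denominator ~ 10·(x - 3).
The limit of the ratio is 0.

Final answer: 0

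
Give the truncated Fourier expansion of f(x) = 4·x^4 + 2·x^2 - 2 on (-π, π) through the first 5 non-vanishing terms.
(184 - 32·π^2)·cos(x) + (-10 + 8·π^2)·cos(2·x) + (40/27 - 32·π^2/9)·cos(3·x) + (-1/4 + 2·π^2)·cos(4·x) - 2 + 2·π^2/3 + 4·π^4/5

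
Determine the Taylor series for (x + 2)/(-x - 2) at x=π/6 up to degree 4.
-1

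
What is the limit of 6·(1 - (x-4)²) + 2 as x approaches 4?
Direct substitution at x = 4 gives 8.

Final answer: 8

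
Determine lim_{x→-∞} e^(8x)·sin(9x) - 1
Evaluate the dominant behaviour as x → -∞; each term tends to a finite value or vanishes.
Limit = -1.

Final answer: -1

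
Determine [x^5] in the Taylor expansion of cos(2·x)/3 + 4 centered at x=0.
Expand to order 5: cos(2·x)/3 + 4 = 2·x^4/9 - 2·x^2/3 + 13/3 + O(x^6).
The coefficient of x^5 is 0.

Final answer: 0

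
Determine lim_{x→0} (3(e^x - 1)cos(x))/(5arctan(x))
Both numerator and denominator → 0 as x → 0; this is a 0/0 indeterminate form.
Expand each to leading order near x = 0: numerator ~ 3·x, denominator ~ 5·x.
The limit of the ratio is 3/5.

Final answer: 3/5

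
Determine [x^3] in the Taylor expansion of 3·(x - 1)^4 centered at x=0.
Expand to order 3: 3·(x - 1)^4 = -12·x^3 + 18·x^2 - 12·x + 3 + O(x^4).
The coefficient of x^3 is -12.

Final answer: -12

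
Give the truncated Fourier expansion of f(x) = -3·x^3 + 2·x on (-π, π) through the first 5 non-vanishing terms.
(40 - 6·π^2)·sin(x) + (-13/2 + 3·π^2)·sin(2·x) + (8/3 - 2·π^2)·sin(3·x) + (-25/16 + 3·π^2/2)·sin(4·x) + (136/125 - 6·π^2/5)·sin(5·x)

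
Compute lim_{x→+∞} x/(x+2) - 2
Evaluate the dominant behaviour as x → +∞; each term tends to a finite value or vanishes.
Limit = -1.

Final answer: -1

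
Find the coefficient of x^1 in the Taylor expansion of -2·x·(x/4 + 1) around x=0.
Expand to order 1: -2·x·(x/4 + 1) = -2·x + O(x^2).
The coefficient of x^1 is -2.

Final answer: -2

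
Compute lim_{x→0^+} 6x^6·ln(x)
This is a 0·∞ indeterminate form at x → 0⁺.
Rewrite the product as 6·ln(x) / x^(-6) and apply L'Hôpital, or use the standard hierarchy x^(-6) ≫ |ln x| as x → 0⁺.
The indeterminate product → 0, so the limit = 0.

Final answer: 0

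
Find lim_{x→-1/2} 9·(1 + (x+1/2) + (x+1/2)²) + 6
Direct substitution at x = -1/2 gives 15.

Final answer: 15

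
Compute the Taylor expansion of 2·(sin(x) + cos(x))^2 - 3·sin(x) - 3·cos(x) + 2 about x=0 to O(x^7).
x^6/240 + 61·x^5/120 - x^4/8 - 13·x^3/6 + 3·x^2/2 + x + 1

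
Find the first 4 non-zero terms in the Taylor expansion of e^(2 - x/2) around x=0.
-x^3·e^(2)/48 + x^2·e^(2)/8 - x·e^(2)/2 + e^(2)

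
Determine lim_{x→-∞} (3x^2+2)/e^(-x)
This is an ∞/∞ indeterminate form as x → -∞.
Compare growth rates of the dominant terms (exponentials ≫ polynomials ≫ logarithms), or apply L'Hôpital's rule; the quotient → 0.
Limit = 0.

Final answer: 0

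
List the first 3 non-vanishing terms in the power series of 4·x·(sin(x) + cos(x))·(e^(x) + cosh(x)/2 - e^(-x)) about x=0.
8·x^3 + 10·x^2 + 2·x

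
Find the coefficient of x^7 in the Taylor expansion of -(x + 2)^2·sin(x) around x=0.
Expand to order 7: -(x + 2)^2·sin(x) = -19·x^7/2520 - x^6/30 + 2·x^5/15 + 2·x^4/3 - x^3/3 - 4·x^2 - 4·x + O(x^8).
The coefficient of x^7 is -19/2520.

Final answer: -19/2520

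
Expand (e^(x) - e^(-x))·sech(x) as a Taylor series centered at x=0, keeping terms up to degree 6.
4·x^5/15 - 2·x^3/3 + 2·x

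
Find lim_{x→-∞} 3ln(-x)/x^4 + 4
The quotient is an ∞/∞ indeterminate form as x → -∞.
Compare growth rates of the dominant terms (exponentials ≫ polynomials ≫ logarithms), or apply L'Hôpital's rule; the quotient → 0.
Adding the constant: 0 + 4 = 4. Limit = 4.

Final answer: 4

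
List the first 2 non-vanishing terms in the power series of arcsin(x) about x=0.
x^3/6 + x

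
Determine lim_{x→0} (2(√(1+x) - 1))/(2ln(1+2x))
Both numerator and denominator → 0 as x → 0; this is a 0/0 indeterminate form.
Expand each to leading order near x = 0: numerator ~ x, denominator ~ 4·x.
The limit of the ratio is 1/4.

Final answer: 1/4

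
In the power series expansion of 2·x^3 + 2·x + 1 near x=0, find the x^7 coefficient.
Expand to order 7: 2·x^3 + 2·x + 1 = 2·x^3 + 2·x + 1 + O(x^8).
The coefficient of x^7 is 0.

Final answer: 0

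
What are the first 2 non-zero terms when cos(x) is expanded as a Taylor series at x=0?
1 - x^2/2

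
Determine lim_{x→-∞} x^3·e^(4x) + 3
The product is a 0·∞ indeterminate form at x → -∞.
Rewrite the product as x^3 / e^(-4x) (an ∞/∞ form) and apply L'Hôpital, or use the standard hierarchy e^(4|x|) ≫ |x^3| as x → -∞.
The indeterminate product → 0, so the limit = 3.

Final answer: 3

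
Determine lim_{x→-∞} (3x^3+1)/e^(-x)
This is an ∞/∞ indeterminate form as x → -∞.
Compare growth rates of the dominant terms (exponentials ≫ polynomials ≫ logarithms), or apply L'Hôpital's rule; the quotient → 0.
Limit = 0.

Final answer: 0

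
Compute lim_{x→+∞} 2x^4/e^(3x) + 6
The quotient is an ∞/∞ indeterminate form as x → +∞.
The exponential denominator e^(3x) dominates the polynomial numerator (e^x ≫ x^4 as x → ∞), so the quotient → 0.
Adding the constant: 0 + 6 = 6. Limit = 6.

Final answer: 6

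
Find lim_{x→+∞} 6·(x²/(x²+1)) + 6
Evaluate the dominant behaviour as x → +∞; each term tends to a finite value or vanishes.
Limit = 12.

Final answer: 12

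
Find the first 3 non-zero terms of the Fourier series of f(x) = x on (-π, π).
2·sin(x) - sin(2·x) + 2·sin(3·x)/3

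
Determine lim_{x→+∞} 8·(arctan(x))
Evaluate the dominant behaviour as x → +∞; each term tends to a finite value or vanishes.
Limit = 4·π.

Final answer: 4·π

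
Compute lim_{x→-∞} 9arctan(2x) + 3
Evaluate the dominant behaviour as x → -∞; each term tends to a finite value or vanishes.
Limit = 3 - 9·π/2.

Final answer: 3 - 9·π/2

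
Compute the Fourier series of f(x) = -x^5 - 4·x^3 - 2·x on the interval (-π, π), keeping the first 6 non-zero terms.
(-196 - 2·π^4 + 32·π^2)·sin(x) + (-π^2 + 7/2 + π^4)·sin(2·x) + (-2·π^4/3 - 32·π^2/27 - 44/81)·sin(3·x) + (31/64 + 11·π^2/8 + π^4/2)·sin(4·x) + (-2·π^4/5 - 32·π^2/25 - 308/625)·sin(5·x) + (77/162 + 31·π^2/27 + π^4/3)·sin(6·x)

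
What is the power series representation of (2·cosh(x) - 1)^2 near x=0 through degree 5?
7·x^4/6 + 2·x^2 + 1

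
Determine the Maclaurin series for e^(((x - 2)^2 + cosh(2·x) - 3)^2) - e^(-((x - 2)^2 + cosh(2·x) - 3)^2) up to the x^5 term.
x^5·(-190304·e^(4)/5 + 28288·e^(-4)/15) + x^4·(89·e^(-4) + 21307·e^(4)/3) + x^3·(-3464·e^(4)/3 - 776·e^(-4)/3) + x^2·(-100·e^(-4) + 156·e^(4)) + x·(-16·e^(4) - 16·e^(-4)) - e^(-4) + e^(4)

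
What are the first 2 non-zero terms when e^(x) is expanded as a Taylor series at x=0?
x + 1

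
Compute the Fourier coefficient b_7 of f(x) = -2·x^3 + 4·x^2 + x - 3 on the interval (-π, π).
b_7 = (1/π) ∫_{-π}^{π} f(x)·sin(7x) dx.
Evaluate the integral (use parity and integration by parts as needed): b_7 = 122/343 - 4·π^2/7.

Final answer: 122/343 - 4·π^2/7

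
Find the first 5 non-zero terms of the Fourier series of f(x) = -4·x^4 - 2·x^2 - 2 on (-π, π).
(-184 + 32·π^2)·cos(x) + (10 - 8·π^2)·cos(2·x) + (-40/27 + 32·π^2/9)·cos(3·x) + (1/4 - 2·π^2)·cos(4·x) - 4·π^4/5 - 2·π^2/3 - 2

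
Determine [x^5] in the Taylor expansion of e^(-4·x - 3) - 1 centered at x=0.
Expand to order 5: e^(-4·x - 3) - 1 = -128·x^5·e^(-3)/15 + 32·x^4·e^(-3)/3 - 32·x^3·e^(-3)/3 + 8·x^2·e^(-3) - 4·x·e^(-3) - 1 + e^(-3) + O(x^6).
The coefficient of x^5 is -128·e^(-3)/15.

Final answer: -128·e^(-3)/15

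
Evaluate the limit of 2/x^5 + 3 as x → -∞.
Evaluate the dominant behaviour as x → -∞; each term tends to a finite value or vanishes.
Limit = 3.

Final answer: 3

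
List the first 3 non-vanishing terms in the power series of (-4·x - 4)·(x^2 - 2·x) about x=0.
-4·x^3 + 4·x^2 + 8·x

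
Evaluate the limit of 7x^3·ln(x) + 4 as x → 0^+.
The product is a 0·∞ indeterminate form at x → 0⁺.
Rewrite the product as 7·ln(x) / x^(-3) and apply L'Hôpital, or use the standard hierarchy x^(-3) ≫ |ln x| as x → 0⁺.
The indeterminate product → 0, so the limit = 4.

Final answer: 4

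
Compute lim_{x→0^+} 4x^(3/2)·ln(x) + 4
The product is a 0·∞ indeterminate form at x → 0⁺.
Rewrite the product as 4·ln(x) / x^(-3/2) and apply L'Hôpital, or use the standard hierarchy x^(-3/2) ≫ |ln x| as x → 0⁺.
The indeterminate product → 0, so the limit = 4.

Final answer: 4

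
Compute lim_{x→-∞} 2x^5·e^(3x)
This is a 0·∞ indeterminate form at x → -∞.
Rewrite the product as 2x^5 / e^(-3x) (an ∞/∞ form) and apply L'Hôpital, or use the standard hierarchy e^(3|x|) ≫ |x^5| as x → -∞.
The indeterminate product → 0, so the limit = 0.

Final answer: 0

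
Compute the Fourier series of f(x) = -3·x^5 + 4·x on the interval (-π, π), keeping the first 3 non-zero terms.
(-712 - 6·π^4 + 120·π^2)·sin(x) + (-15·π^2 + 37/2 + 3·π^4)·sin(2·x) + (-2·π^4 - 8/27 + 40·π^2/9)·sin(3·x)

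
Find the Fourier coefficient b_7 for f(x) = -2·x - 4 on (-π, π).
b_7 = (1/π) ∫_{-π}^{π} f(x)·sin(7x) dx.
Evaluate the integral (use parity and integration by parts as needed): b_7 = -4/7.

Final answer: -4/7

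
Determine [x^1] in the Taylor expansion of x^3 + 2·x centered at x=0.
Expand to order 1: x^3 + 2·x = 2·x + O(x^2).
The coefficient of x^1 is 2.

Final answer: 2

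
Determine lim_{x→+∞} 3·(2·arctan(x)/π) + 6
Evaluate the dominant behaviour as x → +∞; each term tends to a finite value or vanishes.
Limit = 9.

Final answer: 9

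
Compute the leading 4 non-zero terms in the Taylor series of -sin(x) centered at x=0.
x^7/5040 - x^5/120 + x^3/6 - x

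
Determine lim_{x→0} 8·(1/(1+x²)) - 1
Direct substitution at x = 0 gives 7.

Final answer: 7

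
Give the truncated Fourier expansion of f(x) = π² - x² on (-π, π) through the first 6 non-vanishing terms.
4·cos(x) - cos(2·x) + 4·cos(3·x)/9 - cos(4·x)/4 + 4·cos(5·x)/25 + 2·π^2/3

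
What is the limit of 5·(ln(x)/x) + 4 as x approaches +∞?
Evaluate the dominant behaviour as x → +∞; each term tends to a finite value or vanishes.
Limit = 4.

Final answer: 4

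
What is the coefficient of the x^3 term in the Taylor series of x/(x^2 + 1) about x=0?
Expand to order 3: x/(x^2 + 1) = -x^3 + x + O(x^4).
The coefficient of x^3 is -1.

Final answer: -1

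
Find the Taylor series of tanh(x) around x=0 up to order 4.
-x^3/3 + x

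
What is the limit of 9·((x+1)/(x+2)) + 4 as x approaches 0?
Direct substitution at x = 0 gives 17/2.

Final answer: 17/2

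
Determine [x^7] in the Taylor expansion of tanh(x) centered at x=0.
Expand to order 7: tanh(x) = -17·x^7/315 + 2·x^5/15 - x^3/3 + x + O(x^8).
The coefficient of x^7 is -17/315.

Final answer: -17/315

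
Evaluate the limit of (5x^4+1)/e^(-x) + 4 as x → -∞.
The quotient is an ∞/∞ indeterminate form as x → -∞.
Compare growth rates of the dominant terms (exponentials ≫ polynomials ≫ logarithms), or apply L'Hôpital's rule; the quotient → 0.
Adding the constant: 0 + 4 = 4. Limit = 4.

Final answer: 4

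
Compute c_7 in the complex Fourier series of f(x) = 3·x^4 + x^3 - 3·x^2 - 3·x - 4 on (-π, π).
Compute the real Fourier coefficients first: a_7 = 732/2401 - 24·π^2/49, b_7 = -306/343 + 2·π^2/7.
Then c_7 = (a_7 − i·b_7)/2 = -12·π^2/49 + 366/2401 - i·π^2/7 + 153·i/343.

Final answer: -12·π^2/49 + 366/2401 - i·π^2/7 + 153·i/343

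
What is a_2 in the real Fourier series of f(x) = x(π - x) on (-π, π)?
a_2 = (1/π) ∫_{-π}^{π} f(x)·cos(2x) dx.
Evaluate the integral (use parity and integration by parts as needed): a_2 = -1.

Final answer: -1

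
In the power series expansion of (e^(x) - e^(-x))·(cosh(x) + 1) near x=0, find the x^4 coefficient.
Expand to order 4: (e^(x) - e^(-x))·(cosh(x) + 1) = 5·x^3/3 + 4·x + O(x^5).
The coefficient of x^4 is 0.

Final answer: 0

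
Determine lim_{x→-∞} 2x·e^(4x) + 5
The product is a 0·∞ indeterminate form at x → -∞.
Rewrite the product as 2x / e^(-4x) (an ∞/∞ form) and apply L'Hôpital, or use the standard hierarchy e^(4|x|) ≫ |x| as x → -∞.
The indeterminate product → 0, so the limit = 5.

Final answer: 5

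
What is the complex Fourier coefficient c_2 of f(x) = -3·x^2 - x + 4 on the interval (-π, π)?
Compute the real Fourier coefficients first: a_2 = -3, b_2 = 1.
Then c_2 = (a_2 − i·b_2)/2 = -3/2 - i/2.

Final answer: -3/2 - i/2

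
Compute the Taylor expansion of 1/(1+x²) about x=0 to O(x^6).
x^4 - x^2 + 1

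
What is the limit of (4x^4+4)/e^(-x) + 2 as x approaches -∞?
The quotient is an ∞/∞ indeterminate form as x → -∞.
Compare growth rates of the dominant terms (exponentials ≫ polynomials ≫ logarithms), or apply L'Hôpital's rule; the quotient → 0.
Adding the constant: 0 + 2 = 2. Limit = 2.

Final answer: 2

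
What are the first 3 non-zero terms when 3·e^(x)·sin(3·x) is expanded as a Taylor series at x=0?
-9·x^3 + 9·x^2 + 9·x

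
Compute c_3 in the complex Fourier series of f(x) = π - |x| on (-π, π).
Compute the real Fourier coefficients first: a_3 = 4/(9·π), b_3 = 0.
Then c_3 = (a_3 − i·b_3)/2 = 2/(9·π).

Final answer: 2/(9·π)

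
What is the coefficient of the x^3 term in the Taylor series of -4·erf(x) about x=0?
Expand to order 3: -4·erf(x) = 8·x^3/(3·√(π)) - 8·x/√(π) + O(x^4).
The coefficient of x^3 is 8/(3·√(π)).

Final answer: 8/(3·√(π))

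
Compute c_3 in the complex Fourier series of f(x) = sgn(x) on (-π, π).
Compute the real Fourier coefficients first: a_3 = 0, b_3 = 4/(3·π).
Then c_3 = (a_3 − i·b_3)/2 = -2·i/(3·π).

Final answer: -2·i/(3·π)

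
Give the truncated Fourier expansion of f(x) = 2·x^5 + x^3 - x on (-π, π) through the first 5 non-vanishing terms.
(-78·π^2 + 4·π^4 + 466)·sin(x) + (-2·π^4 - 25/2 + 9·π^2)·sin(2·x) + (-62·π^2/27 + 70/81 + 4·π^4/3)·sin(3·x) + (-π^4 + 7/32 + 3·π^2/4)·sin(4·x) + (-6·π^2/25 - 214/625 + 4·π^4/5)·sin(5·x)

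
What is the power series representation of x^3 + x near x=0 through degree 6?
x^3 + x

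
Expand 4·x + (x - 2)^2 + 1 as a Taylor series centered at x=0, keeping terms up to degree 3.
x^2 + 5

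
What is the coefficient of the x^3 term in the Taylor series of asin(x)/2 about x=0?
Expand to order 3: asin(x)/2 = x^3/12 + x/2 + O(x^4).
The coefficient of x^3 is 1/12.

Final answer: 1/12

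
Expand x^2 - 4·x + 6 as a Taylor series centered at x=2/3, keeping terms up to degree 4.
34/9 - 8·(x - 2/3)/3 + (x - 2/3)^2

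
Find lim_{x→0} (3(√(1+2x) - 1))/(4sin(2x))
Both numerator and denominator → 0 as x → 0; this is a 0/0 indeterminate form.
Expand each to leading order near x = 0: numerator ~ 3·x, denominator ~ 8·x.
The limit of the ratio is 3/8.

Final answer: 3/8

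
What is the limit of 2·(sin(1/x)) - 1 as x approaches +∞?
Evaluate the dominant behaviour as x → +∞; each term tends to a finite value or vanishes.
Limit = -1.

Final answer: -1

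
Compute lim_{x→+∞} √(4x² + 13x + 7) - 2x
As x → +∞: multiply by the conjugate to get (13x+7)/(√(4x²+13x+7)+2x); the denominator ~ 4x, so the limit is 13/4.
Limit = 13/4.

Final answer: 13/4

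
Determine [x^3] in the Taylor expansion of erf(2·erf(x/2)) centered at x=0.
Expand to order 3: erf(2·erf(x/2)) = x^3·(-16/(3·π^2) - 1/(3·π)) + 4·x/π + O(x^4).
The coefficient of x^3 is -16/(3·π^2) - 1/(3·π).

Final answer: -16/(3·π^2) - 1/(3·π)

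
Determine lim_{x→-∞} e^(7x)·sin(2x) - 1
Evaluate the dominant behaviour as x → -∞; each term tends to a finite value or vanishes.
Limit = -1.

Final answer: -1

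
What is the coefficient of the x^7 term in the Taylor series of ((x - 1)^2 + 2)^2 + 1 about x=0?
Expand to order 7: ((x - 1)^2 + 2)^2 + 1 = x^4 - 4·x^3 + 10·x^2 - 12·x + 10 + O(x^8).
The coefficient of x^7 is 0.

Final answer: 0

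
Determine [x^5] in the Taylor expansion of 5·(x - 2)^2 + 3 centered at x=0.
Expand to order 5: 5·(x - 2)^2 + 3 = 5·x^2 - 20·x + 23 + O(x^6).
The coefficient of x^5 is 0.

Final answer: 0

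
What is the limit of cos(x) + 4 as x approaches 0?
Direct substitution at x = 0 gives 5.

Final answer: 5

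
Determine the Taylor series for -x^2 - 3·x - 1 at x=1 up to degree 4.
-5 - 5·(x - 1) - (x - 1)^2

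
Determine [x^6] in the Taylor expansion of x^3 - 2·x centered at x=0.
Expand to order 6: x^3 - 2·x = x^3 - 2·x + O(x^7).
The coefficient of x^6 is 0.

Final answer: 0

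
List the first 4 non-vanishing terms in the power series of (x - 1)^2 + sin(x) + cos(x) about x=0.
-x^3/6 + x^2/2 - x + 2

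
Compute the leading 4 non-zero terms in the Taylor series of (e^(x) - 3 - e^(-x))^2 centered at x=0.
-2·x^3 + 4·x^2 - 12·x + 9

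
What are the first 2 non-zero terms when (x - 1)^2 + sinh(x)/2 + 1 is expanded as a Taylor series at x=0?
2 - 3·x/2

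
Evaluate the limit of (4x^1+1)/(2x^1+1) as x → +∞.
This is an ∞/∞ indeterminate form as x → +∞.
Divide numerator and denominator by x and let the lower-order terms vanish; the leading terms give 4/2 = 2.
Limit = 2.

Final answer: 2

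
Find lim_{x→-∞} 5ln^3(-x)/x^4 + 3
The quotient is an ∞/∞ indeterminate form as x → -∞.
Compare growth rates of the dominant terms (exponentials ≫ polynomials ≫ logarithms), or apply L'Hôpital's rule; the quotient → 0.
Adding the constant: 0 + 3 = 3. Limit = 3.

Final answer: 3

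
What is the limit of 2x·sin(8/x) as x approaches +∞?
As x → +∞: let u = 8/x → 0⁺; then 2·x·sin(8/x) = 2·8·sin(u)/u → 2·8·1 = 16.
Limit = 16.

Final answer: 16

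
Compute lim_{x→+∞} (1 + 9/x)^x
As x → +∞: this is the defining limit (1 + 9/x)^x → e^9.
Limit = e^(9).

Final answer: e^(9)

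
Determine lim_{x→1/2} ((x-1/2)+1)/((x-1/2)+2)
Direct substitution at x = 1/2 gives 1/2.

Final answer: 1/2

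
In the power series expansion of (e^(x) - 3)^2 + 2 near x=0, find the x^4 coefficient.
Expand to order 4: (e^(x) - 3)^2 + 2 = 5·x^4/12 + x^3/3 - x^2 - 4·x + 6 + O(x^5).
The coefficient of x^4 is 5/12.

Final answer: 5/12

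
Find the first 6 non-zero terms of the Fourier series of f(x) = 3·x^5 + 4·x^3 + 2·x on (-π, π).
(-112·π^2 + 6·π^4 + 676)·sin(x) + (-3·π^4 - 37/2 + 11·π^2)·sin(2·x) + (-16·π^2/9 + 68/27 + 2·π^4)·sin(3·x) + (-3·π^4/2 - π^2/8 - 61/64)·sin(4·x) + (404/625 + 16·π^2/25 + 6·π^4/5)·sin(5·x) + (-π^4 - 7·π^2/9 - 29/54)·sin(6·x)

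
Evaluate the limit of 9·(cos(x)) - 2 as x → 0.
Direct substitution at x = 0 gives 7.

Final answer: 7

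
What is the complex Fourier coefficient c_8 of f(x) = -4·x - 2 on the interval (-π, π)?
Compute the real Fourier coefficients first: a_8 = 0, b_8 = 1.
Then c_8 = (a_8 − i·b_8)/2 = -i/2.

Final answer: -i/2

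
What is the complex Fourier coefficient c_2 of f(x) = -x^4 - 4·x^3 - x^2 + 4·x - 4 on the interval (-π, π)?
Compute the real Fourier coefficients first: a_2 = 2 - 2·π^2, b_2 = -10 + 4·π^2.
Then c_2 = (a_2 − i·b_2)/2 = -π^2 + 1 - 2·i·π^2 + 5·i.

Final answer: -π^2 + 1 - 2·i·π^2 + 5·i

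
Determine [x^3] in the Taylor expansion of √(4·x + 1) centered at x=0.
Expand to order 3: √(4·x + 1) = 4·x^3 - 2·x^2 + 2·x + 1 + O(x^4).
The coefficient of x^3 is 4.

Final answer: 4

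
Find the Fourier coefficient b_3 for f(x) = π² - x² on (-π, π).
b_3 = (1/π) ∫_{-π}^{π} f(x)·sin(3x) dx.
Evaluate the integral (use parity and integration by parts as needed): b_3 = 0.

Final answer: 0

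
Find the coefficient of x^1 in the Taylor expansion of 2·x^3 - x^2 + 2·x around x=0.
Expand to order 1: 2·x^3 - x^2 + 2·x = 2·x + O(x^2).
The coefficient of x^1 is 2.

Final answer: 2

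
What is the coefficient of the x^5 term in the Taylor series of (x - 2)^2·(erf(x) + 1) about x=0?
Expand to order 5: (x - 2)^2·(erf(x) + 1) = 2·x^5/(15·√(π)) + 8·x^4/(3·√(π)) - 2·x^3/(3·√(π)) + x^2·(1 - 8/√(π)) + x·(-4 + 8/√(π)) + 4 + O(x^6).
The coefficient of x^5 is 2/(15·√(π)).

Final answer: 2/(15·√(π))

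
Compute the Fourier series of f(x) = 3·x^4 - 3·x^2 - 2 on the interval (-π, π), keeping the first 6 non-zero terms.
(156 - 24·π^2)·cos(x) + (-12 + 6·π^2)·cos(2·x) + (28/9 - 8·π^2/3)·cos(3·x) + (-21/16 + 3·π^2/2)·cos(4·x) + (444/625 - 24·π^2/25)·cos(5·x) - π^2 - 2 + 3·π^4/5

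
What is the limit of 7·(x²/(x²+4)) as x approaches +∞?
Evaluate the dominant behaviour as x → +∞; each term tends to a finite value or vanishes.
Limit = 7.

Final answer: 7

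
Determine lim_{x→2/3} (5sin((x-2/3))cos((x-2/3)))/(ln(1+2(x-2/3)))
Both numerator and denominator → 0 as x → 2/3; this is a 0/0 indeterminate form.
Expand each to leading order near x = 2/3: numerator ~ 5·(x - 2/3), denominator ~ 2·(x - 2/3).
The limit of the ratio is 5/2.

Final answer: 5/2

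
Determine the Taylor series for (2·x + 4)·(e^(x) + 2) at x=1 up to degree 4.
12 + 6·e + (4 + 8·e)·(x - 1) + 5·e·(x - 1)^2 + 2·e·(x - 1)^3 + 7·e·(x - 1)^4/12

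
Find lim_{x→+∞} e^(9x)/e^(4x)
This is an ∞/∞ indeterminate form as x → +∞.
Rewrite e^(9x)/e^(4x) = e^((9−4)x) = e^(5x); the exponent coefficient is 5 > 0 so e^(5x) → ∞.
Limit = ∞.

Final answer: ∞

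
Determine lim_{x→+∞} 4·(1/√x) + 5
Evaluate the dominant behaviour as x → +∞; each term tends to a finite value or vanishes.
Limit = 5.

Final answer: 5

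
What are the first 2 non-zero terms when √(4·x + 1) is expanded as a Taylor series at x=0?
2·x + 1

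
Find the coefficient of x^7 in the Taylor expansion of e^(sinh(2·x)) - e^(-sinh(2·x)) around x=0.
Expand to order 7: e^(sinh(2·x)) - e^(-sinh(2·x)) = 2048·x^7/315 + 32·x^5/5 + 16·x^3/3 + 4·x + O(x^8).
The coefficient of x^7 is 2048/315.

Final answer: 2048/315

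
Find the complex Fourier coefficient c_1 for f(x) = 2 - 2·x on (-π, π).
Compute the real Fourier coefficients first: a_1 = 0, b_1 = -4.
Then c_1 = (a_1 − i·b_1)/2 = 2·i.

Final answer: 2·i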